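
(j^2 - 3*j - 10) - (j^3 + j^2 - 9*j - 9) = -j^3 + 6*j - 1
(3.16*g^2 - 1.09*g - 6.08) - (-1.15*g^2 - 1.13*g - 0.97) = 4.31*g^2 + 0.0399999999999998*g - 5.11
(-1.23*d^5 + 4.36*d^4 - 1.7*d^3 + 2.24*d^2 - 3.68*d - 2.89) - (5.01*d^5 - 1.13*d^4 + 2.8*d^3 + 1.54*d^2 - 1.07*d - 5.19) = -6.24*d^5 + 5.49*d^4 - 4.5*d^3 + 0.7*d^2 - 2.61*d + 2.3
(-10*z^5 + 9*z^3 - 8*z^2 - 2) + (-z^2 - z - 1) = -10*z^5 + 9*z^3 - 9*z^2 - z - 3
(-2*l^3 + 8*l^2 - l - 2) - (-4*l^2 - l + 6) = -2*l^3 + 12*l^2 - 8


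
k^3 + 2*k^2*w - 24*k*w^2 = k*(k - 4*w)*(k + 6*w)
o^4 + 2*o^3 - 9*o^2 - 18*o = o*(o - 3)*(o + 2)*(o + 3)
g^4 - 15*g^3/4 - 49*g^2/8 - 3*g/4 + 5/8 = (g - 5)*(g - 1/4)*(g + 1/2)*(g + 1)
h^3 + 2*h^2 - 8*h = h*(h - 2)*(h + 4)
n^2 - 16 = (n - 4)*(n + 4)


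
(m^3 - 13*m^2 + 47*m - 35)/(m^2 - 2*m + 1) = (m^2 - 12*m + 35)/(m - 1)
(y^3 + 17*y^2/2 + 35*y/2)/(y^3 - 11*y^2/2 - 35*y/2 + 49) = y*(y + 5)/(y^2 - 9*y + 14)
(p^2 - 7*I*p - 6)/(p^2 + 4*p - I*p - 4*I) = (p - 6*I)/(p + 4)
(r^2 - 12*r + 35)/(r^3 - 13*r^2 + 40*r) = (r - 7)/(r*(r - 8))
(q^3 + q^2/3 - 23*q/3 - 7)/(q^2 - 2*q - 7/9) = 3*(-3*q^3 - q^2 + 23*q + 21)/(-9*q^2 + 18*q + 7)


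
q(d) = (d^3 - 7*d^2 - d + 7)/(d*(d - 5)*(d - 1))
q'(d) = (3*d^2 - 14*d - 1)/(d*(d - 5)*(d - 1)) - (d^3 - 7*d^2 - d + 7)/(d*(d - 5)*(d - 1)^2) - (d^3 - 7*d^2 - d + 7)/(d*(d - 5)^2*(d - 1)) - (d^3 - 7*d^2 - d + 7)/(d^2*(d - 5)*(d - 1))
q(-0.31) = -3.06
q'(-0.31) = -14.48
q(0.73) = 3.48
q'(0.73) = -2.50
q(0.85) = 3.23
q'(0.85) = -1.80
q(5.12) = -18.73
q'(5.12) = 166.61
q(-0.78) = -0.38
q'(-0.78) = -2.23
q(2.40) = 2.51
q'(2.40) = 0.11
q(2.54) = 2.53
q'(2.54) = 0.18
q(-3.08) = 0.84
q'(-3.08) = -0.11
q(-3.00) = 0.83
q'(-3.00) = -0.12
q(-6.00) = 0.98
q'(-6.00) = -0.02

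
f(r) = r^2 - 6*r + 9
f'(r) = 2*r - 6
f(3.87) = 0.76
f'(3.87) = 1.74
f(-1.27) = 18.23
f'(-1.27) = -8.54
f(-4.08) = 50.13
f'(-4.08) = -14.16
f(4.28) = 1.64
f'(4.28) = 2.56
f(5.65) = 7.02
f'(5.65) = 5.30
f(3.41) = 0.17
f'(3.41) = 0.82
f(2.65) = 0.12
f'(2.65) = -0.70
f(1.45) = 2.40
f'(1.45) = -3.10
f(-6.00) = 81.00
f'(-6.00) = -18.00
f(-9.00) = 144.00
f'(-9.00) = -24.00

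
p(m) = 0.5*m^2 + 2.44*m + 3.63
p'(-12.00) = -9.56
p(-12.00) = 46.35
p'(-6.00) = -3.56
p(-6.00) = 6.99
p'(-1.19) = 1.25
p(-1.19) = 1.43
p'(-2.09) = 0.35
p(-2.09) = 0.71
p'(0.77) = 3.21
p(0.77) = 5.81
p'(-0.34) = 2.10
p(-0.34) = 2.86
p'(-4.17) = -1.73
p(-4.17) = 2.15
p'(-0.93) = 1.51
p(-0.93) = 1.79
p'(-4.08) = -1.64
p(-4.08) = 2.00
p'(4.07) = 6.51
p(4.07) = 21.84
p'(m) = 1.0*m + 2.44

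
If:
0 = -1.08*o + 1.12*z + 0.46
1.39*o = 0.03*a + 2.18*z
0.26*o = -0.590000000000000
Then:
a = 83.71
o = -2.27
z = -2.60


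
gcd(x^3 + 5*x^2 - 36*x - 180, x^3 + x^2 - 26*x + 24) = x + 6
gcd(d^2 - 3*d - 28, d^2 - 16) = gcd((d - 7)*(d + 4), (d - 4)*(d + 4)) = d + 4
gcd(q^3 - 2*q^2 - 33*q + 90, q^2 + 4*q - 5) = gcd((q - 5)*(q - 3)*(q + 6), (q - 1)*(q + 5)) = 1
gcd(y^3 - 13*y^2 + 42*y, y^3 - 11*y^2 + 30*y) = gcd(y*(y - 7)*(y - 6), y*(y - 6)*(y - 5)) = y^2 - 6*y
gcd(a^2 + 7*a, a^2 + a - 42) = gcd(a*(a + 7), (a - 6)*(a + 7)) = a + 7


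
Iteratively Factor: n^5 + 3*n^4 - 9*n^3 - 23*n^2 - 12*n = (n)*(n^4 + 3*n^3 - 9*n^2 - 23*n - 12) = n*(n + 1)*(n^3 + 2*n^2 - 11*n - 12) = n*(n + 1)^2*(n^2 + n - 12) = n*(n - 3)*(n + 1)^2*(n + 4)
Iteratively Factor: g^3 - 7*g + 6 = (g - 1)*(g^2 + g - 6) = (g - 2)*(g - 1)*(g + 3)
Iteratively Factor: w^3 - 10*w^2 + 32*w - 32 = (w - 4)*(w^2 - 6*w + 8) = (w - 4)^2*(w - 2)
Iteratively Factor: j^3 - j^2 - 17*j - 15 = (j - 5)*(j^2 + 4*j + 3) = (j - 5)*(j + 3)*(j + 1)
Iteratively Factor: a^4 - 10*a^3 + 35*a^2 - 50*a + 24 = (a - 3)*(a^3 - 7*a^2 + 14*a - 8) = (a - 3)*(a - 2)*(a^2 - 5*a + 4) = (a - 3)*(a - 2)*(a - 1)*(a - 4)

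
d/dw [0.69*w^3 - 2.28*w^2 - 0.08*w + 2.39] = 2.07*w^2 - 4.56*w - 0.08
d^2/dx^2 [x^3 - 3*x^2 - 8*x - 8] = 6*x - 6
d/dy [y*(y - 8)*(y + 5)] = 3*y^2 - 6*y - 40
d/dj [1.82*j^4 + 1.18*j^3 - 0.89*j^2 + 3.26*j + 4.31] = 7.28*j^3 + 3.54*j^2 - 1.78*j + 3.26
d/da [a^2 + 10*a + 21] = 2*a + 10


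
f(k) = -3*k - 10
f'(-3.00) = -3.00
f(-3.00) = -1.00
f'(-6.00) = -3.00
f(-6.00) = 8.00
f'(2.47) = -3.00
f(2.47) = -17.41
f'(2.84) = -3.00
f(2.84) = -18.52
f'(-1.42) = -3.00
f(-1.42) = -5.74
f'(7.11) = -3.00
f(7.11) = -31.33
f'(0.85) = -3.00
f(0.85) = -12.55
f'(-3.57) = -3.00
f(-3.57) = 0.71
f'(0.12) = -3.00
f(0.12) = -10.36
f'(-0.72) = -3.00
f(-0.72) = -7.84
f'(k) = -3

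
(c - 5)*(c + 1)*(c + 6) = c^3 + 2*c^2 - 29*c - 30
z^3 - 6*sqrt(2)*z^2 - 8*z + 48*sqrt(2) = (z - 6*sqrt(2))*(z - 2*sqrt(2))*(z + 2*sqrt(2))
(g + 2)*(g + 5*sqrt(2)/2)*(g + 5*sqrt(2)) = g^3 + 2*g^2 + 15*sqrt(2)*g^2/2 + 15*sqrt(2)*g + 25*g + 50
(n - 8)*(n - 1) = n^2 - 9*n + 8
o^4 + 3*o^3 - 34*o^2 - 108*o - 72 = (o - 6)*(o + 1)*(o + 2)*(o + 6)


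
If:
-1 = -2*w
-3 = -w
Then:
No Solution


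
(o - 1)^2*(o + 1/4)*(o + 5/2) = o^4 + 3*o^3/4 - 31*o^2/8 + 3*o/2 + 5/8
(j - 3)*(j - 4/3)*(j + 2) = j^3 - 7*j^2/3 - 14*j/3 + 8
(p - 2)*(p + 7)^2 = p^3 + 12*p^2 + 21*p - 98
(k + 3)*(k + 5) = k^2 + 8*k + 15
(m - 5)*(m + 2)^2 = m^3 - m^2 - 16*m - 20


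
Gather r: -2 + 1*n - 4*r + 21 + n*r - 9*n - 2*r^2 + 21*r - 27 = -8*n - 2*r^2 + r*(n + 17) - 8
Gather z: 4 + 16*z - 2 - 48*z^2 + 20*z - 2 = -48*z^2 + 36*z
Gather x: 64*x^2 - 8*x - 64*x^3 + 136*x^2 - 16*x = -64*x^3 + 200*x^2 - 24*x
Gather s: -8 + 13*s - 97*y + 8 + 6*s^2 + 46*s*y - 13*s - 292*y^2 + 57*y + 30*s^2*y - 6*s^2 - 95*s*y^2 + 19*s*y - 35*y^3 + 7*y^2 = 30*s^2*y + s*(-95*y^2 + 65*y) - 35*y^3 - 285*y^2 - 40*y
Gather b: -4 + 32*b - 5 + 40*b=72*b - 9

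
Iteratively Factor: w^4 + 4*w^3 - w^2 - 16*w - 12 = (w + 2)*(w^3 + 2*w^2 - 5*w - 6) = (w - 2)*(w + 2)*(w^2 + 4*w + 3) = (w - 2)*(w + 2)*(w + 3)*(w + 1)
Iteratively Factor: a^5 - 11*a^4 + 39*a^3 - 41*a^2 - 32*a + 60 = (a + 1)*(a^4 - 12*a^3 + 51*a^2 - 92*a + 60) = (a - 5)*(a + 1)*(a^3 - 7*a^2 + 16*a - 12) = (a - 5)*(a - 2)*(a + 1)*(a^2 - 5*a + 6) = (a - 5)*(a - 3)*(a - 2)*(a + 1)*(a - 2)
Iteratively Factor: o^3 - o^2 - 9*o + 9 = (o + 3)*(o^2 - 4*o + 3) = (o - 1)*(o + 3)*(o - 3)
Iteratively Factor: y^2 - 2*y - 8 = (y - 4)*(y + 2)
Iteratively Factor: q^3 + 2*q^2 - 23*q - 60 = (q + 4)*(q^2 - 2*q - 15) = (q - 5)*(q + 4)*(q + 3)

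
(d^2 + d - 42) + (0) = d^2 + d - 42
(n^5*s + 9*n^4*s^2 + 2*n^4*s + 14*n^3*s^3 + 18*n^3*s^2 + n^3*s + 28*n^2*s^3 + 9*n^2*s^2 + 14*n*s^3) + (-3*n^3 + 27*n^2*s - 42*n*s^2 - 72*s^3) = n^5*s + 9*n^4*s^2 + 2*n^4*s + 14*n^3*s^3 + 18*n^3*s^2 + n^3*s - 3*n^3 + 28*n^2*s^3 + 9*n^2*s^2 + 27*n^2*s + 14*n*s^3 - 42*n*s^2 - 72*s^3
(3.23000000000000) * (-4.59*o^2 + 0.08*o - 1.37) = -14.8257*o^2 + 0.2584*o - 4.4251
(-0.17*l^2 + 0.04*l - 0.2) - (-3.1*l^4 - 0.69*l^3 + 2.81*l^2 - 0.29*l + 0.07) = 3.1*l^4 + 0.69*l^3 - 2.98*l^2 + 0.33*l - 0.27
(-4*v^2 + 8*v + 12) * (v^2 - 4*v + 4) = -4*v^4 + 24*v^3 - 36*v^2 - 16*v + 48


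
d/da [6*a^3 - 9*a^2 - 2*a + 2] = 18*a^2 - 18*a - 2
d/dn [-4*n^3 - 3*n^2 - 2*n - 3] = -12*n^2 - 6*n - 2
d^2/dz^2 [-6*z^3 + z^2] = 2 - 36*z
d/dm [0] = 0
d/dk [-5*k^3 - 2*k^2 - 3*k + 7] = -15*k^2 - 4*k - 3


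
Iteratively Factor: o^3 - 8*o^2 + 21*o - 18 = (o - 3)*(o^2 - 5*o + 6) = (o - 3)^2*(o - 2)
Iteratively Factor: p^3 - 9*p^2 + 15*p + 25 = (p - 5)*(p^2 - 4*p - 5) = (p - 5)^2*(p + 1)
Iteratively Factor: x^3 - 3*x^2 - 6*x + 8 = (x + 2)*(x^2 - 5*x + 4) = (x - 4)*(x + 2)*(x - 1)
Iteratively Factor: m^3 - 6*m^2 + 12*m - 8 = (m - 2)*(m^2 - 4*m + 4) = (m - 2)^2*(m - 2)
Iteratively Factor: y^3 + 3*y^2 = (y)*(y^2 + 3*y) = y^2*(y + 3)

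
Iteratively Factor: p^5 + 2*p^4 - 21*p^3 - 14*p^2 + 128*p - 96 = (p + 4)*(p^4 - 2*p^3 - 13*p^2 + 38*p - 24) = (p - 3)*(p + 4)*(p^3 + p^2 - 10*p + 8) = (p - 3)*(p - 2)*(p + 4)*(p^2 + 3*p - 4) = (p - 3)*(p - 2)*(p - 1)*(p + 4)*(p + 4)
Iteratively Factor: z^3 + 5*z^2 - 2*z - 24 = (z - 2)*(z^2 + 7*z + 12) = (z - 2)*(z + 3)*(z + 4)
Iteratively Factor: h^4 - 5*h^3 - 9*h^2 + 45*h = (h + 3)*(h^3 - 8*h^2 + 15*h) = (h - 5)*(h + 3)*(h^2 - 3*h) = h*(h - 5)*(h + 3)*(h - 3)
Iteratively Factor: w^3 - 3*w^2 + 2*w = (w - 1)*(w^2 - 2*w) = w*(w - 1)*(w - 2)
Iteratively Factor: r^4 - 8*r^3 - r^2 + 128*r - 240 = (r - 4)*(r^3 - 4*r^2 - 17*r + 60) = (r - 4)*(r - 3)*(r^2 - r - 20) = (r - 5)*(r - 4)*(r - 3)*(r + 4)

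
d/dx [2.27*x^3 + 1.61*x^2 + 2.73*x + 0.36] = 6.81*x^2 + 3.22*x + 2.73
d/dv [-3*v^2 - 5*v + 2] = -6*v - 5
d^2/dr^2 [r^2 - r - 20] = 2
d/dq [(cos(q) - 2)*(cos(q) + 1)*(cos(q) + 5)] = (-3*cos(q)^2 - 8*cos(q) + 7)*sin(q)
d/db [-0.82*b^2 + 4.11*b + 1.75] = 4.11 - 1.64*b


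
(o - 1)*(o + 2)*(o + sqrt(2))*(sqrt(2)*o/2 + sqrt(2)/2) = sqrt(2)*o^4/2 + o^3 + sqrt(2)*o^3 - sqrt(2)*o^2/2 + 2*o^2 - sqrt(2)*o - o - 2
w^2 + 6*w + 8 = (w + 2)*(w + 4)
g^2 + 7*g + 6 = (g + 1)*(g + 6)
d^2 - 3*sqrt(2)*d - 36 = (d - 6*sqrt(2))*(d + 3*sqrt(2))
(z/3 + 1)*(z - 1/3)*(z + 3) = z^3/3 + 17*z^2/9 + 7*z/3 - 1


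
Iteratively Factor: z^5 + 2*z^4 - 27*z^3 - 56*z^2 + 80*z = (z + 4)*(z^4 - 2*z^3 - 19*z^2 + 20*z) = z*(z + 4)*(z^3 - 2*z^2 - 19*z + 20) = z*(z - 5)*(z + 4)*(z^2 + 3*z - 4) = z*(z - 5)*(z + 4)^2*(z - 1)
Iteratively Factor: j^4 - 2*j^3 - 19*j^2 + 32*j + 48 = (j + 1)*(j^3 - 3*j^2 - 16*j + 48) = (j + 1)*(j + 4)*(j^2 - 7*j + 12) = (j - 4)*(j + 1)*(j + 4)*(j - 3)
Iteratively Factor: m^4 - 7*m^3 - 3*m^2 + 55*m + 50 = (m + 1)*(m^3 - 8*m^2 + 5*m + 50) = (m - 5)*(m + 1)*(m^2 - 3*m - 10) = (m - 5)*(m + 1)*(m + 2)*(m - 5)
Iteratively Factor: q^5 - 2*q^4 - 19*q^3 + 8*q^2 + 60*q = (q - 2)*(q^4 - 19*q^2 - 30*q) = (q - 2)*(q + 2)*(q^3 - 2*q^2 - 15*q) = (q - 5)*(q - 2)*(q + 2)*(q^2 + 3*q) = (q - 5)*(q - 2)*(q + 2)*(q + 3)*(q)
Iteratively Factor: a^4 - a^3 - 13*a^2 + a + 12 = (a + 3)*(a^3 - 4*a^2 - a + 4) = (a - 1)*(a + 3)*(a^2 - 3*a - 4) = (a - 4)*(a - 1)*(a + 3)*(a + 1)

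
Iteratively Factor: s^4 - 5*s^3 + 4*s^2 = (s)*(s^3 - 5*s^2 + 4*s) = s*(s - 1)*(s^2 - 4*s) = s*(s - 4)*(s - 1)*(s)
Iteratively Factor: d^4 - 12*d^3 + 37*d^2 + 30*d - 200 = (d - 5)*(d^3 - 7*d^2 + 2*d + 40) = (d - 5)*(d - 4)*(d^2 - 3*d - 10) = (d - 5)*(d - 4)*(d + 2)*(d - 5)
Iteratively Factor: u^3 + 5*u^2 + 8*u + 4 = (u + 1)*(u^2 + 4*u + 4) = (u + 1)*(u + 2)*(u + 2)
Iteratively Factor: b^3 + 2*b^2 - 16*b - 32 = (b - 4)*(b^2 + 6*b + 8) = (b - 4)*(b + 2)*(b + 4)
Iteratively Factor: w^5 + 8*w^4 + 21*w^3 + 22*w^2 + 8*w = (w + 1)*(w^4 + 7*w^3 + 14*w^2 + 8*w) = w*(w + 1)*(w^3 + 7*w^2 + 14*w + 8) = w*(w + 1)*(w + 2)*(w^2 + 5*w + 4) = w*(w + 1)*(w + 2)*(w + 4)*(w + 1)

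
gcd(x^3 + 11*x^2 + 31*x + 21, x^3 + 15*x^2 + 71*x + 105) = x^2 + 10*x + 21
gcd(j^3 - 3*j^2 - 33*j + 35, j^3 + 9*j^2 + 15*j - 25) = j^2 + 4*j - 5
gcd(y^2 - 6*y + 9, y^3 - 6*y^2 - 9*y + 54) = y - 3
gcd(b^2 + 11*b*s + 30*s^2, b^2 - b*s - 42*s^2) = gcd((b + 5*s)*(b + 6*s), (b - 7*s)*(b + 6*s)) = b + 6*s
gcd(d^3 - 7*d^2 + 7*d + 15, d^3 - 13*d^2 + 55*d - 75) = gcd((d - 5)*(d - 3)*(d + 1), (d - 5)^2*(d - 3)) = d^2 - 8*d + 15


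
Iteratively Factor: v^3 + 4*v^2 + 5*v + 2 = (v + 1)*(v^2 + 3*v + 2) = (v + 1)*(v + 2)*(v + 1)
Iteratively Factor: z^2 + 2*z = (z)*(z + 2)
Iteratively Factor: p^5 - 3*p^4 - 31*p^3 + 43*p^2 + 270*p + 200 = (p - 5)*(p^4 + 2*p^3 - 21*p^2 - 62*p - 40) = (p - 5)*(p + 2)*(p^3 - 21*p - 20) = (p - 5)*(p + 1)*(p + 2)*(p^2 - p - 20) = (p - 5)*(p + 1)*(p + 2)*(p + 4)*(p - 5)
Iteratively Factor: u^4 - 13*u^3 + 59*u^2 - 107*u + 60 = (u - 5)*(u^3 - 8*u^2 + 19*u - 12) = (u - 5)*(u - 1)*(u^2 - 7*u + 12) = (u - 5)*(u - 3)*(u - 1)*(u - 4)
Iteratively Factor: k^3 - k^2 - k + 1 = (k + 1)*(k^2 - 2*k + 1) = (k - 1)*(k + 1)*(k - 1)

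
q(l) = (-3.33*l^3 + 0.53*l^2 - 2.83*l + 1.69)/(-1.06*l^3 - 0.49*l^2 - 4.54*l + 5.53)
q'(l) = (-9.99*l^2 + 1.06*l - 2.83)/(-1.06*l^3 - 0.49*l^2 - 4.54*l + 5.53) + (3.18*l^2 + 0.98*l + 4.54)*(-3.33*l^3 + 0.53*l^2 - 2.83*l + 1.69)/(-1.06*l^3 - 0.49*l^2 - 4.54*l + 5.53)^2 = (2.1935*l^4 + 24.2368*l^3 - 53.6634*l^2 + 7.518*l - 7.9773)/(1.1236*l^6 + 1.0388*l^5 + 9.8649*l^4 - 7.2744*l^3 + 15.1922*l^2 - 50.2124*l + 30.5809)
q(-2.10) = 1.80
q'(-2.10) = -0.86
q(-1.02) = 0.80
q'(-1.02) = -0.82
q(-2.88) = 2.35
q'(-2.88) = -0.57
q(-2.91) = 2.37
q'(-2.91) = -0.56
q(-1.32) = 1.07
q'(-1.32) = -0.93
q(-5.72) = 3.08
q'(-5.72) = -0.09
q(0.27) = 0.21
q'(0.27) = -0.52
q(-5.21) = 3.03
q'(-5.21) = -0.12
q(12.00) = 2.93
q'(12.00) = 0.02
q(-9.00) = 3.20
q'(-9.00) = -0.01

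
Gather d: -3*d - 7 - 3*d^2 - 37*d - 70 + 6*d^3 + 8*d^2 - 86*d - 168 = 6*d^3 + 5*d^2 - 126*d - 245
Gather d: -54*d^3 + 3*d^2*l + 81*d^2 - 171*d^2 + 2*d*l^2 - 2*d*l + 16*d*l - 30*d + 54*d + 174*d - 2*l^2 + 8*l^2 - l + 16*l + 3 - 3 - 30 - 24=-54*d^3 + d^2*(3*l - 90) + d*(2*l^2 + 14*l + 198) + 6*l^2 + 15*l - 54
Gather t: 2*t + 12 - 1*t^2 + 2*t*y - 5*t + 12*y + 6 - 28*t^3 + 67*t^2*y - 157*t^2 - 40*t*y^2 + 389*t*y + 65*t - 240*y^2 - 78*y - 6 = -28*t^3 + t^2*(67*y - 158) + t*(-40*y^2 + 391*y + 62) - 240*y^2 - 66*y + 12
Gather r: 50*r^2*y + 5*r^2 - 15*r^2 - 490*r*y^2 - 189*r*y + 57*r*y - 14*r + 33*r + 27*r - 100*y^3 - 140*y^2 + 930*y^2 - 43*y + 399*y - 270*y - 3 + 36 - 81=r^2*(50*y - 10) + r*(-490*y^2 - 132*y + 46) - 100*y^3 + 790*y^2 + 86*y - 48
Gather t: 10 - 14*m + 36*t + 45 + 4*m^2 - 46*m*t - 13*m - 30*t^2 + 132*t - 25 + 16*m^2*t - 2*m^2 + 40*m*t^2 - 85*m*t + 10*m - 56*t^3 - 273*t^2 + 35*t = 2*m^2 - 17*m - 56*t^3 + t^2*(40*m - 303) + t*(16*m^2 - 131*m + 203) + 30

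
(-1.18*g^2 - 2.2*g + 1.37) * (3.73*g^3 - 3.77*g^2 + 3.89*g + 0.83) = -4.4014*g^5 - 3.7574*g^4 + 8.8139*g^3 - 14.7023*g^2 + 3.5033*g + 1.1371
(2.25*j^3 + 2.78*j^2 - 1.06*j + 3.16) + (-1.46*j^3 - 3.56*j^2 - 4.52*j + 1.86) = 0.79*j^3 - 0.78*j^2 - 5.58*j + 5.02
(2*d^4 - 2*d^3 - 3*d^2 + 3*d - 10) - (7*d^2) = 2*d^4 - 2*d^3 - 10*d^2 + 3*d - 10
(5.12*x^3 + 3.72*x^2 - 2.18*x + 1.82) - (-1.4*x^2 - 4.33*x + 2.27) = 5.12*x^3 + 5.12*x^2 + 2.15*x - 0.45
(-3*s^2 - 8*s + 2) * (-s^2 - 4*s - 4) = 3*s^4 + 20*s^3 + 42*s^2 + 24*s - 8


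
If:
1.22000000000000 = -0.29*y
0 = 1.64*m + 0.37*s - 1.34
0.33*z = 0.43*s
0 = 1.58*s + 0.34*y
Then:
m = 0.61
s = 0.91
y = -4.21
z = 1.18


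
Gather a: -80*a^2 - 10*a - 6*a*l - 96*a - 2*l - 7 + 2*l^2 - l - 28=-80*a^2 + a*(-6*l - 106) + 2*l^2 - 3*l - 35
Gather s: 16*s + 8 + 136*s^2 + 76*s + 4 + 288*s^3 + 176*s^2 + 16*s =288*s^3 + 312*s^2 + 108*s + 12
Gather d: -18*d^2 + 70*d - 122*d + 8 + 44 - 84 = -18*d^2 - 52*d - 32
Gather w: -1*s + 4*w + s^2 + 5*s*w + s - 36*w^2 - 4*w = s^2 + 5*s*w - 36*w^2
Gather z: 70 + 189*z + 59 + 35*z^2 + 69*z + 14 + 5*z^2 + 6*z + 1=40*z^2 + 264*z + 144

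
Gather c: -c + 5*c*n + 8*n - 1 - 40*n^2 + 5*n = c*(5*n - 1) - 40*n^2 + 13*n - 1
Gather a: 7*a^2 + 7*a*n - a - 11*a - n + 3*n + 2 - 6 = 7*a^2 + a*(7*n - 12) + 2*n - 4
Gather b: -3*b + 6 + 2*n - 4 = -3*b + 2*n + 2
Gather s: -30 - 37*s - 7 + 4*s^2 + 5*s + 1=4*s^2 - 32*s - 36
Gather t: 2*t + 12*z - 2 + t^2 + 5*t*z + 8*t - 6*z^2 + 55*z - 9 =t^2 + t*(5*z + 10) - 6*z^2 + 67*z - 11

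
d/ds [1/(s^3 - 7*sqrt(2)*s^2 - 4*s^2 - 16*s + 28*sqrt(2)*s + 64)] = (-3*s^2 + 8*s + 14*sqrt(2)*s - 28*sqrt(2) + 16)/(s^3 - 7*sqrt(2)*s^2 - 4*s^2 - 16*s + 28*sqrt(2)*s + 64)^2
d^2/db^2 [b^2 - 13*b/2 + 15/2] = 2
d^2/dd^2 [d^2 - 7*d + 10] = 2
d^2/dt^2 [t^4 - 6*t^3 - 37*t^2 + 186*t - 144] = 12*t^2 - 36*t - 74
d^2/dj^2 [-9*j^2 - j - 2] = -18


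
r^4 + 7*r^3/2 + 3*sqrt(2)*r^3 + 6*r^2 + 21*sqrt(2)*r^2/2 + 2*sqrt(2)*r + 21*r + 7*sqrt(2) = (r + 7/2)*(r + sqrt(2))^3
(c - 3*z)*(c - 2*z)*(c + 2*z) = c^3 - 3*c^2*z - 4*c*z^2 + 12*z^3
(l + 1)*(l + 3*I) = l^2 + l + 3*I*l + 3*I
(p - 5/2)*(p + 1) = p^2 - 3*p/2 - 5/2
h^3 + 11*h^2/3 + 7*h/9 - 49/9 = (h - 1)*(h + 7/3)^2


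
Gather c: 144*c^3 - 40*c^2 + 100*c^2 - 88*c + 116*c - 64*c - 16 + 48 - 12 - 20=144*c^3 + 60*c^2 - 36*c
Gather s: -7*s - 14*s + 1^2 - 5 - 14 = -21*s - 18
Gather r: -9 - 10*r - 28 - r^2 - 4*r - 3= -r^2 - 14*r - 40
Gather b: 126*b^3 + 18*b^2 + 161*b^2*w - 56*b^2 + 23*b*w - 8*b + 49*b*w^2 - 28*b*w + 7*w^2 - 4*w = 126*b^3 + b^2*(161*w - 38) + b*(49*w^2 - 5*w - 8) + 7*w^2 - 4*w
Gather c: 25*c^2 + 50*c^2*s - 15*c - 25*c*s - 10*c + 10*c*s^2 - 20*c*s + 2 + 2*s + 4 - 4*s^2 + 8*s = c^2*(50*s + 25) + c*(10*s^2 - 45*s - 25) - 4*s^2 + 10*s + 6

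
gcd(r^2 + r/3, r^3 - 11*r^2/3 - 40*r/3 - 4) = r + 1/3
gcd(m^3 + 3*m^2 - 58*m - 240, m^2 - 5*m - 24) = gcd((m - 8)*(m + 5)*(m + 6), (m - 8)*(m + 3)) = m - 8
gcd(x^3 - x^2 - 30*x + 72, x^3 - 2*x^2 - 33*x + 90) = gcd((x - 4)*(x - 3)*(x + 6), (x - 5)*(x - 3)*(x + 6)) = x^2 + 3*x - 18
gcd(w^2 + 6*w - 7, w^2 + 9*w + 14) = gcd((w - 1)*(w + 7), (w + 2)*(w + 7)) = w + 7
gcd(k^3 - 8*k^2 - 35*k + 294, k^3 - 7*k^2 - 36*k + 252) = k^2 - k - 42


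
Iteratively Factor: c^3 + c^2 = (c)*(c^2 + c) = c*(c + 1)*(c)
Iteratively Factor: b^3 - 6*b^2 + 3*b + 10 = (b + 1)*(b^2 - 7*b + 10) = (b - 5)*(b + 1)*(b - 2)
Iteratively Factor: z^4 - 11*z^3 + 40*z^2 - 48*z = (z - 4)*(z^3 - 7*z^2 + 12*z) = z*(z - 4)*(z^2 - 7*z + 12) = z*(z - 4)^2*(z - 3)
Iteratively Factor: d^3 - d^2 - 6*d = (d + 2)*(d^2 - 3*d) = d*(d + 2)*(d - 3)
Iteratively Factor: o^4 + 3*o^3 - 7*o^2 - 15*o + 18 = (o + 3)*(o^3 - 7*o + 6) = (o - 1)*(o + 3)*(o^2 + o - 6) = (o - 1)*(o + 3)^2*(o - 2)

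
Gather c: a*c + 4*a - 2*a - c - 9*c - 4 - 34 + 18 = 2*a + c*(a - 10) - 20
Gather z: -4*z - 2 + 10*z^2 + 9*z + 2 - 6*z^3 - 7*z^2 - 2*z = -6*z^3 + 3*z^2 + 3*z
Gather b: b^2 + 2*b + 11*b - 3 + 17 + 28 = b^2 + 13*b + 42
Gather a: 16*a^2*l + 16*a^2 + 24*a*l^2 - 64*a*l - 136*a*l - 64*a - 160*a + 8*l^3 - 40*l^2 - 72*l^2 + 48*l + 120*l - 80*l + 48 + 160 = a^2*(16*l + 16) + a*(24*l^2 - 200*l - 224) + 8*l^3 - 112*l^2 + 88*l + 208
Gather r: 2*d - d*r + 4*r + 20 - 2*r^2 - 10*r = 2*d - 2*r^2 + r*(-d - 6) + 20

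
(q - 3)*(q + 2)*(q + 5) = q^3 + 4*q^2 - 11*q - 30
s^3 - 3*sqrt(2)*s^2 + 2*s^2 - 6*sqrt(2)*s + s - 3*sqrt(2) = (s + 1)^2*(s - 3*sqrt(2))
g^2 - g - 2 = (g - 2)*(g + 1)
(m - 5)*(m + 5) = m^2 - 25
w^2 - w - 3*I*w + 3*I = (w - 1)*(w - 3*I)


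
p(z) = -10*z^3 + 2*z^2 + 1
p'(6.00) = -1056.00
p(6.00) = -2087.00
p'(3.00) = -258.00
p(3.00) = -251.00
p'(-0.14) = -1.15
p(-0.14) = 1.07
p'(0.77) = -14.71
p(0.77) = -2.38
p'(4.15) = -500.08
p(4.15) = -679.29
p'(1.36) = -50.05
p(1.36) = -20.46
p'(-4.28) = -566.67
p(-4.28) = 821.66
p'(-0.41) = -6.68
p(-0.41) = 2.03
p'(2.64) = -198.53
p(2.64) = -169.06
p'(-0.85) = -25.08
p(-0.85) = 8.59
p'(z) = -30*z^2 + 4*z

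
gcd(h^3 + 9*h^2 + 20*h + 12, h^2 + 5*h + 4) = h + 1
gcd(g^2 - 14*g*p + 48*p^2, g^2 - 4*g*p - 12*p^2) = -g + 6*p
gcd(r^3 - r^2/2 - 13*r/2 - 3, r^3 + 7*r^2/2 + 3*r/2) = r + 1/2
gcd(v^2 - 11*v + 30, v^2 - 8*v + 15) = v - 5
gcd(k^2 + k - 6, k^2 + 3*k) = k + 3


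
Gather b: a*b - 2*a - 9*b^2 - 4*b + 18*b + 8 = -2*a - 9*b^2 + b*(a + 14) + 8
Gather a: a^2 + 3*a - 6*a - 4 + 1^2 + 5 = a^2 - 3*a + 2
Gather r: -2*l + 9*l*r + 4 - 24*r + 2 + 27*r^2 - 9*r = -2*l + 27*r^2 + r*(9*l - 33) + 6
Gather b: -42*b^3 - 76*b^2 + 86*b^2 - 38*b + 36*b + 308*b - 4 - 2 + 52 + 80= -42*b^3 + 10*b^2 + 306*b + 126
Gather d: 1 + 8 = 9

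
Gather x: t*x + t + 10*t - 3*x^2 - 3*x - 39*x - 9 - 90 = 11*t - 3*x^2 + x*(t - 42) - 99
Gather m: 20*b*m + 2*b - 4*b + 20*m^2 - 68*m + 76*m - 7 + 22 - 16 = -2*b + 20*m^2 + m*(20*b + 8) - 1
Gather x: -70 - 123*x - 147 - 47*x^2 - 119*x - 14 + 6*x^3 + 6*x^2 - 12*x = 6*x^3 - 41*x^2 - 254*x - 231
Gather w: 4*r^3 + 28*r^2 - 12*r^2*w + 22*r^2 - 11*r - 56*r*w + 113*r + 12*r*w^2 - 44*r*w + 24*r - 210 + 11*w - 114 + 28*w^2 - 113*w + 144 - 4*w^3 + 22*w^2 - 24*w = 4*r^3 + 50*r^2 + 126*r - 4*w^3 + w^2*(12*r + 50) + w*(-12*r^2 - 100*r - 126) - 180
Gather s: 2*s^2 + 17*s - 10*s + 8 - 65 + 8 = 2*s^2 + 7*s - 49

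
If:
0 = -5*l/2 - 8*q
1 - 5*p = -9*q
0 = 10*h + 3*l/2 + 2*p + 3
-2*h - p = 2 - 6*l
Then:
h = -617/1770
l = 608/2655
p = 21/295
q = -38/531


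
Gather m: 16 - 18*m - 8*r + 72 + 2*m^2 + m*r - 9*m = 2*m^2 + m*(r - 27) - 8*r + 88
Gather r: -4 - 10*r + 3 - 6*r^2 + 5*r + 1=-6*r^2 - 5*r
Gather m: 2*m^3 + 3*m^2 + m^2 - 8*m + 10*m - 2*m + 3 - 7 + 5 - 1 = 2*m^3 + 4*m^2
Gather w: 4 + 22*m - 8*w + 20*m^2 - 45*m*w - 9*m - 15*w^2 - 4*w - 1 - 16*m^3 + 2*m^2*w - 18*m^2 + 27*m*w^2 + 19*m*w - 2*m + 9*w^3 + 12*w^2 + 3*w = -16*m^3 + 2*m^2 + 11*m + 9*w^3 + w^2*(27*m - 3) + w*(2*m^2 - 26*m - 9) + 3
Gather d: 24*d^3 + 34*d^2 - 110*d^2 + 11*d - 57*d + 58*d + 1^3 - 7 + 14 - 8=24*d^3 - 76*d^2 + 12*d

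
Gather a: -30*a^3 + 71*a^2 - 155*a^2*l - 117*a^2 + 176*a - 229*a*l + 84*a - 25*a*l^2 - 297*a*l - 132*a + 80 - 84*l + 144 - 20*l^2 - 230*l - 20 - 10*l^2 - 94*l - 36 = -30*a^3 + a^2*(-155*l - 46) + a*(-25*l^2 - 526*l + 128) - 30*l^2 - 408*l + 168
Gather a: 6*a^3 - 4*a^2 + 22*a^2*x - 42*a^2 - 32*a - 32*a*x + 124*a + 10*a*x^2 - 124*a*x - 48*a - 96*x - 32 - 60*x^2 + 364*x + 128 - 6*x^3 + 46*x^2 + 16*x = 6*a^3 + a^2*(22*x - 46) + a*(10*x^2 - 156*x + 44) - 6*x^3 - 14*x^2 + 284*x + 96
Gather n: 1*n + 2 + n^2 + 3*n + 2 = n^2 + 4*n + 4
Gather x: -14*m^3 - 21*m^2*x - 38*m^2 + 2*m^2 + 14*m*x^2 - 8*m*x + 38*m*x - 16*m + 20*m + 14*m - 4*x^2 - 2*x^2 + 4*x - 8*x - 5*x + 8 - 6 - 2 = -14*m^3 - 36*m^2 + 18*m + x^2*(14*m - 6) + x*(-21*m^2 + 30*m - 9)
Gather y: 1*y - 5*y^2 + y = -5*y^2 + 2*y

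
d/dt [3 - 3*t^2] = -6*t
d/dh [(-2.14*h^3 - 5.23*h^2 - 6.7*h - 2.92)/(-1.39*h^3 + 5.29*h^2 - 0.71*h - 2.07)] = (-18.5903*h^4 - 15.5872*h^3 + 40.2693*h^2 + 52.5458*h + 11.7958)/(1.9321*h^6 - 14.7062*h^5 + 29.9579*h^4 - 1.7572*h^3 - 21.3965*h^2 + 2.9394*h + 4.2849)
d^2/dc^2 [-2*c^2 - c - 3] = -4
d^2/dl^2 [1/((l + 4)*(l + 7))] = 2*((l + 4)^2 + (l + 4)*(l + 7) + (l + 7)^2)/((l + 4)^3*(l + 7)^3)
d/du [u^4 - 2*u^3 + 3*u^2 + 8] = 2*u*(2*u^2 - 3*u + 3)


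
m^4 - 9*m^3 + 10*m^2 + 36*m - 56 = (m - 7)*(m - 2)^2*(m + 2)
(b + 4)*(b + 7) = b^2 + 11*b + 28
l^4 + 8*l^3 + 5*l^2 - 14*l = l*(l - 1)*(l + 2)*(l + 7)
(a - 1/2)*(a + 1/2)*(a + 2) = a^3 + 2*a^2 - a/4 - 1/2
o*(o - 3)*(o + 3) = o^3 - 9*o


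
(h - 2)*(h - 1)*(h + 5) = h^3 + 2*h^2 - 13*h + 10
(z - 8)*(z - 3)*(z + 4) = z^3 - 7*z^2 - 20*z + 96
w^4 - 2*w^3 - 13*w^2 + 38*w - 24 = (w - 3)*(w - 2)*(w - 1)*(w + 4)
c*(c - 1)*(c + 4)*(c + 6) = c^4 + 9*c^3 + 14*c^2 - 24*c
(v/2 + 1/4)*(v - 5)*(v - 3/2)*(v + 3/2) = v^4/2 - 9*v^3/4 - 19*v^2/8 + 81*v/16 + 45/16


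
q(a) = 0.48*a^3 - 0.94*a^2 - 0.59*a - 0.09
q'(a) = 1.44*a^2 - 1.88*a - 0.59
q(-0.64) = -0.22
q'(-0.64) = 1.20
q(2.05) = -1.11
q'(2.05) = 1.61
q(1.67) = -1.46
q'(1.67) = 0.29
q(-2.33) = -9.89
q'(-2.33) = 11.61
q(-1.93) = -5.90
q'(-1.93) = 8.40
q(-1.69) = -4.09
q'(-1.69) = 6.70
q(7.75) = 162.31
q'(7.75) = 71.33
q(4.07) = 14.30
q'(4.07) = 15.61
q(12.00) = 686.91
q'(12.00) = 184.21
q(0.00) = -0.09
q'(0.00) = -0.59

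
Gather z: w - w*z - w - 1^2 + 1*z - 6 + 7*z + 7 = z*(8 - w)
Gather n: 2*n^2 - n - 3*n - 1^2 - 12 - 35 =2*n^2 - 4*n - 48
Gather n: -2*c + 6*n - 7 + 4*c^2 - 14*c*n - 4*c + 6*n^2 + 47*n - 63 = 4*c^2 - 6*c + 6*n^2 + n*(53 - 14*c) - 70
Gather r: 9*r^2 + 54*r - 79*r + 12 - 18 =9*r^2 - 25*r - 6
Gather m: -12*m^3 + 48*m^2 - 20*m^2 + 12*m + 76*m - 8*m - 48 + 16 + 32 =-12*m^3 + 28*m^2 + 80*m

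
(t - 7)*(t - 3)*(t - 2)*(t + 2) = t^4 - 10*t^3 + 17*t^2 + 40*t - 84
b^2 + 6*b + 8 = (b + 2)*(b + 4)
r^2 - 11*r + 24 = (r - 8)*(r - 3)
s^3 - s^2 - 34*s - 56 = (s - 7)*(s + 2)*(s + 4)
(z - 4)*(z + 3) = z^2 - z - 12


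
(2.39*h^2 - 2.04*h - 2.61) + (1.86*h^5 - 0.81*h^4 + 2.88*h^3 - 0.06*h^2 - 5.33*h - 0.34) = 1.86*h^5 - 0.81*h^4 + 2.88*h^3 + 2.33*h^2 - 7.37*h - 2.95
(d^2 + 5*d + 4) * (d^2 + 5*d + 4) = d^4 + 10*d^3 + 33*d^2 + 40*d + 16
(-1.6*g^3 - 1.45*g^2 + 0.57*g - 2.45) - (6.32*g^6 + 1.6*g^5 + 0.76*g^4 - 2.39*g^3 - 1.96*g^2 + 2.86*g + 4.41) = -6.32*g^6 - 1.6*g^5 - 0.76*g^4 + 0.79*g^3 + 0.51*g^2 - 2.29*g - 6.86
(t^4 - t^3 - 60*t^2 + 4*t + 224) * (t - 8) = t^5 - 9*t^4 - 52*t^3 + 484*t^2 + 192*t - 1792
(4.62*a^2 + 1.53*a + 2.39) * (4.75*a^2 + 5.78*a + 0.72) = 21.945*a^4 + 33.9711*a^3 + 23.5223*a^2 + 14.9158*a + 1.7208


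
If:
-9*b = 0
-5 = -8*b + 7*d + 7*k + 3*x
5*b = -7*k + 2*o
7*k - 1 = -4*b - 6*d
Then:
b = 0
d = -3*x - 6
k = 18*x/7 + 37/7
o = 9*x + 37/2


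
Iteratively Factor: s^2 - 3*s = (s - 3)*(s)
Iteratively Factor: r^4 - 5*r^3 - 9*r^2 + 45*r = (r + 3)*(r^3 - 8*r^2 + 15*r) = r*(r + 3)*(r^2 - 8*r + 15) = r*(r - 3)*(r + 3)*(r - 5)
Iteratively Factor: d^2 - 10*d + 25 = (d - 5)*(d - 5)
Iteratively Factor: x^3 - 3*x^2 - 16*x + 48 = (x - 4)*(x^2 + x - 12) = (x - 4)*(x - 3)*(x + 4)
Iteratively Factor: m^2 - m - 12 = (m + 3)*(m - 4)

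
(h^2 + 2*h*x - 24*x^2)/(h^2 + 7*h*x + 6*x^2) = (h - 4*x)/(h + x)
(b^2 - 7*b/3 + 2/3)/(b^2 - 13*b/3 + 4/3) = (b - 2)/(b - 4)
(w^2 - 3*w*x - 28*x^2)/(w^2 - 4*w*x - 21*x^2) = (w + 4*x)/(w + 3*x)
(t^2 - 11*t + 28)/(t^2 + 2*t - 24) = (t - 7)/(t + 6)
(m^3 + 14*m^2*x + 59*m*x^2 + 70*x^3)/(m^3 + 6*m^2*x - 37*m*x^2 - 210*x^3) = (-m - 2*x)/(-m + 6*x)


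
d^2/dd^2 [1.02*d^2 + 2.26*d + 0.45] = 2.04000000000000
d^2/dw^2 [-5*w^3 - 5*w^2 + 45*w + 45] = -30*w - 10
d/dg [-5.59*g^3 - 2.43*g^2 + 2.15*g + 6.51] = -16.77*g^2 - 4.86*g + 2.15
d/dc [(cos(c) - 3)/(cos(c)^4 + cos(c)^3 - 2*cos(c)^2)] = (-35*cos(c)/4 - 5*cos(2*c) + 3*cos(3*c)/4 + 7)*sin(c)/((cos(c)^2 + cos(c) - 2)^2*cos(c)^3)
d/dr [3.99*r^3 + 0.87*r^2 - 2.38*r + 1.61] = 11.97*r^2 + 1.74*r - 2.38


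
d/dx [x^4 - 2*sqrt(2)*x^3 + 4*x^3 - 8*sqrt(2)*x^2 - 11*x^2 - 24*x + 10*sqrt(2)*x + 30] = 4*x^3 - 6*sqrt(2)*x^2 + 12*x^2 - 16*sqrt(2)*x - 22*x - 24 + 10*sqrt(2)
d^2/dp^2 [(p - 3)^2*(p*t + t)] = 2*t*(3*p - 5)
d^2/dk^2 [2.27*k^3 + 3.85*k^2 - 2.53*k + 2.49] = 13.62*k + 7.7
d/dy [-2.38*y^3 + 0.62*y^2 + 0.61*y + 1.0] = -7.14*y^2 + 1.24*y + 0.61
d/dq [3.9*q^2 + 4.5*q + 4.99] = 7.8*q + 4.5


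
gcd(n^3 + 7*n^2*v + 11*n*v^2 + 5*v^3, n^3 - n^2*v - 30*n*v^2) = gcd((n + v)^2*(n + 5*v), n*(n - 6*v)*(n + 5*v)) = n + 5*v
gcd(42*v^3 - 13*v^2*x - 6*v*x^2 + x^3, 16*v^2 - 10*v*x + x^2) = -2*v + x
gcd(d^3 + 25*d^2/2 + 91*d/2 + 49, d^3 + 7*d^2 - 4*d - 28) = d^2 + 9*d + 14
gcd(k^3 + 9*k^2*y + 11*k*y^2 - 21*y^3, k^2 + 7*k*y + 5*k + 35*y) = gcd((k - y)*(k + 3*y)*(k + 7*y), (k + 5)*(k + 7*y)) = k + 7*y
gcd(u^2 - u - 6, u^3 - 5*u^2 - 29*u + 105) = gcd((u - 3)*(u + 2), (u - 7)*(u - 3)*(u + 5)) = u - 3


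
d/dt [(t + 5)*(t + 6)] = 2*t + 11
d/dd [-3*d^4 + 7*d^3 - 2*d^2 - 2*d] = -12*d^3 + 21*d^2 - 4*d - 2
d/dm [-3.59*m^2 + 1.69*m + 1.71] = 1.69 - 7.18*m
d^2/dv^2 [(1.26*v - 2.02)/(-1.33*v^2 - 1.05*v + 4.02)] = (-(1.26*v - 2.02)*(2.66*v + 1.05)*(5.32*v + 2.1) + (10.0548*v - 2.7272)*(1.33*v^2 + 1.05*v - 4.02))/(1.33*v^2 + 1.05*v - 4.02)^3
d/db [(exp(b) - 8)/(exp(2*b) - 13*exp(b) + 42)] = (-(exp(b) - 8)*(2*exp(b) - 13) + exp(2*b) - 13*exp(b) + 42)*exp(b)/(exp(2*b) - 13*exp(b) + 42)^2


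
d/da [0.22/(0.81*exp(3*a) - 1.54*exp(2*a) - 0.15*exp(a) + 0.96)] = (-0.5346*exp(2*a) + 0.6776*exp(a) + 0.033)*exp(a)/(0.81*exp(3*a) - 1.54*exp(2*a) - 0.15*exp(a) + 0.96)^2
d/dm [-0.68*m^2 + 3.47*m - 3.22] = 3.47 - 1.36*m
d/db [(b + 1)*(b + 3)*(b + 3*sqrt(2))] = 3*b^2 + 8*b + 6*sqrt(2)*b + 3 + 12*sqrt(2)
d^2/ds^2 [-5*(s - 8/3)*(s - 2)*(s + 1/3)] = 130/3 - 30*s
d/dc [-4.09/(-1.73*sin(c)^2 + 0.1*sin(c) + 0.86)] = (0.409 - 14.1514*sin(c))*cos(c)/(-1.73*sin(c)^2 + 0.1*sin(c) + 0.86)^2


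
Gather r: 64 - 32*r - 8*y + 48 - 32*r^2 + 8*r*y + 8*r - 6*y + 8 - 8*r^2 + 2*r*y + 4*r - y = -40*r^2 + r*(10*y - 20) - 15*y + 120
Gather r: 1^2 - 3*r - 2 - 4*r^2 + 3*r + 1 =-4*r^2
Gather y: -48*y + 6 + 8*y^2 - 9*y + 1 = 8*y^2 - 57*y + 7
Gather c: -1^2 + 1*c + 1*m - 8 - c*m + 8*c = c*(9 - m) + m - 9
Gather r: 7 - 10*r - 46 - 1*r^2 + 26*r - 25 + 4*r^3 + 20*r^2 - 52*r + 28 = 4*r^3 + 19*r^2 - 36*r - 36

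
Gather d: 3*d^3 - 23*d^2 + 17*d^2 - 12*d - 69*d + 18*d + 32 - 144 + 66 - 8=3*d^3 - 6*d^2 - 63*d - 54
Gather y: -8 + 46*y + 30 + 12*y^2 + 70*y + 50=12*y^2 + 116*y + 72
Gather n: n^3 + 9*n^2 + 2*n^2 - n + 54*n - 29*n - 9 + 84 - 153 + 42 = n^3 + 11*n^2 + 24*n - 36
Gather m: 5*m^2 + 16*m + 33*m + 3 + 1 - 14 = 5*m^2 + 49*m - 10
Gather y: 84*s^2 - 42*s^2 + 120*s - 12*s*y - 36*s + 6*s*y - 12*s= 42*s^2 - 6*s*y + 72*s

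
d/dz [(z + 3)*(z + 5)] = 2*z + 8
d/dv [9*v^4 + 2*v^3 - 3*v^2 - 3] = 6*v*(6*v^2 + v - 1)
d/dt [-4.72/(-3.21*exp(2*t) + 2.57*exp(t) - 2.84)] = (12.1304 - 30.3024*exp(t))*exp(t)/(3.21*exp(2*t) - 2.57*exp(t) + 2.84)^2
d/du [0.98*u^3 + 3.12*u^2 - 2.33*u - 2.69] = 2.94*u^2 + 6.24*u - 2.33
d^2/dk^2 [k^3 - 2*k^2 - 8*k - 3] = 6*k - 4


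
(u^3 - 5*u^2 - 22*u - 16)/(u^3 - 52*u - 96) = (u + 1)/(u + 6)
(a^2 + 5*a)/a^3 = (a + 5)/a^2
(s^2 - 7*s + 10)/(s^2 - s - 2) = (s - 5)/(s + 1)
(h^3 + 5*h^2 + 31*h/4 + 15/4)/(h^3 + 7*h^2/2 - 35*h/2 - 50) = (h^2 + 5*h/2 + 3/2)/(h^2 + h - 20)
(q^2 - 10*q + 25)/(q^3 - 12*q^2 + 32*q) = (q^2 - 10*q + 25)/(q*(q^2 - 12*q + 32))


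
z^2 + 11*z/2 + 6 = (z + 3/2)*(z + 4)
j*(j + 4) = j^2 + 4*j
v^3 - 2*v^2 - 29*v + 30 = (v - 6)*(v - 1)*(v + 5)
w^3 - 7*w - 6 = (w - 3)*(w + 1)*(w + 2)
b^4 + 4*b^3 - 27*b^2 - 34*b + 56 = (b - 4)*(b - 1)*(b + 2)*(b + 7)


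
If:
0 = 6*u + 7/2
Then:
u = -7/12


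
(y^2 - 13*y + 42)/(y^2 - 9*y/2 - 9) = 2*(y - 7)/(2*y + 3)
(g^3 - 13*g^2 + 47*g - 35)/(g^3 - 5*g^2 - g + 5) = (g - 7)/(g + 1)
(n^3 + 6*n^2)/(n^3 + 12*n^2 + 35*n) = n*(n + 6)/(n^2 + 12*n + 35)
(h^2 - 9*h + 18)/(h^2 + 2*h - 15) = (h - 6)/(h + 5)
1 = 1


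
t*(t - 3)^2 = t^3 - 6*t^2 + 9*t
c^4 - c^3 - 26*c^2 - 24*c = c*(c - 6)*(c + 1)*(c + 4)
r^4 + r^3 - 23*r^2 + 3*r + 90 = (r - 3)^2*(r + 2)*(r + 5)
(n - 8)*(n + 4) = n^2 - 4*n - 32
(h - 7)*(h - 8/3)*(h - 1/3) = h^3 - 10*h^2 + 197*h/9 - 56/9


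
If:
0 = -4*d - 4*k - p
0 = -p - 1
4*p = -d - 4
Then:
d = 0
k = 1/4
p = -1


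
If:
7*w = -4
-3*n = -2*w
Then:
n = -8/21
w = -4/7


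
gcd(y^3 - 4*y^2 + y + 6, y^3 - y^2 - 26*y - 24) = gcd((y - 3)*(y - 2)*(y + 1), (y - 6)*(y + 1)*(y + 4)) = y + 1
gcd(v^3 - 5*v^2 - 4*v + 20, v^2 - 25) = v - 5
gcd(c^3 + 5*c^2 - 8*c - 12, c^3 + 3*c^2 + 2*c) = c + 1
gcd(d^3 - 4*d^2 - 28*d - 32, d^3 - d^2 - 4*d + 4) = d + 2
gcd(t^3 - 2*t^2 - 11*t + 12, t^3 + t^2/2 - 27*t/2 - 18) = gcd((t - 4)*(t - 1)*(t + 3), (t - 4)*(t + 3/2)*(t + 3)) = t^2 - t - 12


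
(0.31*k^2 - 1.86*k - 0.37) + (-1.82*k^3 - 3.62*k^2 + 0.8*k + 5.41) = -1.82*k^3 - 3.31*k^2 - 1.06*k + 5.04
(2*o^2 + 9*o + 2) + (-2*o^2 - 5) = 9*o - 3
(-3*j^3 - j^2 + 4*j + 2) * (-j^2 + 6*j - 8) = 3*j^5 - 17*j^4 + 14*j^3 + 30*j^2 - 20*j - 16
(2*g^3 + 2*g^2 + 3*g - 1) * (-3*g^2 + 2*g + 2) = -6*g^5 - 2*g^4 - g^3 + 13*g^2 + 4*g - 2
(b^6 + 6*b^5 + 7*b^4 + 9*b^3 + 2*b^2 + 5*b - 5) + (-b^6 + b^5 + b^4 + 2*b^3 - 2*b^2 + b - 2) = 7*b^5 + 8*b^4 + 11*b^3 + 6*b - 7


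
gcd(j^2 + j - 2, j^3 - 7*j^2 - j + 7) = j - 1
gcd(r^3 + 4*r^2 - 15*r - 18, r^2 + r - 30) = r + 6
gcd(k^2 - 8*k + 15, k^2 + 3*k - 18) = k - 3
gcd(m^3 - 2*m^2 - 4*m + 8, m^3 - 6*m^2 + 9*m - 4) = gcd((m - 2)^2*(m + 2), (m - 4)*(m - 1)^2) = 1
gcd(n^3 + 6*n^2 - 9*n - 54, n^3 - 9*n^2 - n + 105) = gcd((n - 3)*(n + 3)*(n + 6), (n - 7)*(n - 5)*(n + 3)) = n + 3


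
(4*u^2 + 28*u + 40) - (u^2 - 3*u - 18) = 3*u^2 + 31*u + 58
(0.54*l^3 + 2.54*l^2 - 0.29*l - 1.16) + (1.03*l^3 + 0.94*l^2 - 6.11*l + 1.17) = 1.57*l^3 + 3.48*l^2 - 6.4*l + 0.01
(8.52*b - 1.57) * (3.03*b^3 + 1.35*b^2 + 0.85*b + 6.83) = 25.8156*b^4 + 6.7449*b^3 + 5.1225*b^2 + 56.8571*b - 10.7231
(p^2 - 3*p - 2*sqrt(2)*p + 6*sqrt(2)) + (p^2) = 2*p^2 - 3*p - 2*sqrt(2)*p + 6*sqrt(2)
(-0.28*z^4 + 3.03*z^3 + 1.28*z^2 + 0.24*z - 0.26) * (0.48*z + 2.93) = -0.1344*z^5 + 0.634*z^4 + 9.4923*z^3 + 3.8656*z^2 + 0.5784*z - 0.7618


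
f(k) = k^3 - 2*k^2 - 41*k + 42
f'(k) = 3*k^2 - 4*k - 41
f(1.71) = -28.96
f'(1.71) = -39.07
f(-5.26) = 56.79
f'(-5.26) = 63.04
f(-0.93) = 77.60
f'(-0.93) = -34.69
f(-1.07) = 82.36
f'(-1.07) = -33.29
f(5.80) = -67.97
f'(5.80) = 36.72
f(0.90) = 4.21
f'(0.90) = -42.17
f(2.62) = -61.16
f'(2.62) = -30.89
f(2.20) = -47.23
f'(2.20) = -35.28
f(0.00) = 42.00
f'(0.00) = -41.00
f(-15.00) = -3168.00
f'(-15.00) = 694.00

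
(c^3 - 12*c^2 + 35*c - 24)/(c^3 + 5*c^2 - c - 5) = (c^2 - 11*c + 24)/(c^2 + 6*c + 5)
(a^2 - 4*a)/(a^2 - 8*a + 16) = a/(a - 4)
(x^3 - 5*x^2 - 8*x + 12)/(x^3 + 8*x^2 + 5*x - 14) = (x - 6)/(x + 7)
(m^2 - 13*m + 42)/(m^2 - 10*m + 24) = (m - 7)/(m - 4)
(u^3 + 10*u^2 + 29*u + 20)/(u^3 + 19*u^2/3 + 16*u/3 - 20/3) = 3*(u^2 + 5*u + 4)/(3*u^2 + 4*u - 4)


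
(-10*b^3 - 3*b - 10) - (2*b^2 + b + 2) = -10*b^3 - 2*b^2 - 4*b - 12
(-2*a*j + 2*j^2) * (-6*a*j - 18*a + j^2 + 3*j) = 12*a^2*j^2 + 36*a^2*j - 14*a*j^3 - 42*a*j^2 + 2*j^4 + 6*j^3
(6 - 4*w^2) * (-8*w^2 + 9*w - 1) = 32*w^4 - 36*w^3 - 44*w^2 + 54*w - 6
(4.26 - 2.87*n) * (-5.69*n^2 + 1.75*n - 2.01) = 16.3303*n^3 - 29.2619*n^2 + 13.2237*n - 8.5626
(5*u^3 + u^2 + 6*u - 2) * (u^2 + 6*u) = 5*u^5 + 31*u^4 + 12*u^3 + 34*u^2 - 12*u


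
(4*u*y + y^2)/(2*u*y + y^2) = (4*u + y)/(2*u + y)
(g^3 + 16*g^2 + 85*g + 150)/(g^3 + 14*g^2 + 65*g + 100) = (g + 6)/(g + 4)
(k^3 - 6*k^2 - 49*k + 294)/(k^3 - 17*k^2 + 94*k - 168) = (k + 7)/(k - 4)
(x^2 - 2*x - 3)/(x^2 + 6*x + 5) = (x - 3)/(x + 5)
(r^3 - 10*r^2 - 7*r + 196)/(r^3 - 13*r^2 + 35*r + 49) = (r + 4)/(r + 1)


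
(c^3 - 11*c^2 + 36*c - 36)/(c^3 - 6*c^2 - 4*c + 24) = (c - 3)/(c + 2)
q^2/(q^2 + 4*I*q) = q/(q + 4*I)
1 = 1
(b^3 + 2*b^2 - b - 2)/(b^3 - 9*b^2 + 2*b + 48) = (b^2 - 1)/(b^2 - 11*b + 24)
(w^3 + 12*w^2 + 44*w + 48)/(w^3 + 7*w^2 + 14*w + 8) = (w + 6)/(w + 1)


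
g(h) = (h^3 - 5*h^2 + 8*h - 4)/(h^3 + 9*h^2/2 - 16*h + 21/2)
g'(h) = (-3*h^2 - 9*h + 16)*(h^3 - 5*h^2 + 8*h - 4)/(h^3 + 9*h^2/2 - 16*h + 21/2)^2 + (3*h^2 - 10*h + 8)/(h^3 + 9*h^2/2 - 16*h + 21/2) = 2*(19*h^2 - 58*h + 40)/(4*h^4 + 44*h^3 + 37*h^2 - 462*h + 441)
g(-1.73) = -0.82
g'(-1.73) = 0.34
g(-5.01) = -3.79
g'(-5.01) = 2.41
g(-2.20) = -0.99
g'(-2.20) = 0.41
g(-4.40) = -2.67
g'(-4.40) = 1.41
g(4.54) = 0.18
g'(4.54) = 0.07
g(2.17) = 0.00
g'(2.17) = 0.05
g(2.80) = 0.05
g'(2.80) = 0.08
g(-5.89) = -7.59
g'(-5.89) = 7.73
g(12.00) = 0.50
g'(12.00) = 0.03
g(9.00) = 0.41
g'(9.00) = 0.04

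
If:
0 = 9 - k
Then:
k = 9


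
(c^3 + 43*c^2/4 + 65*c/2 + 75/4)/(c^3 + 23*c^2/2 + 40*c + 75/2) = (4*c + 3)/(2*(2*c + 3))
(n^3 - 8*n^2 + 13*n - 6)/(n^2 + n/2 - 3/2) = 2*(n^2 - 7*n + 6)/(2*n + 3)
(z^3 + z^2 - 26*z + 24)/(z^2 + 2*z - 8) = (z^3 + z^2 - 26*z + 24)/(z^2 + 2*z - 8)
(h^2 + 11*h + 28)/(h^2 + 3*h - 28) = (h + 4)/(h - 4)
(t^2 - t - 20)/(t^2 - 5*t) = (t + 4)/t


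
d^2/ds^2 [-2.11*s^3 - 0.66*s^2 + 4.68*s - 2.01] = -12.66*s - 1.32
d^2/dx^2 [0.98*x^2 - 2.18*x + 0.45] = 1.96000000000000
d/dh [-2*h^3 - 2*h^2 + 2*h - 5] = -6*h^2 - 4*h + 2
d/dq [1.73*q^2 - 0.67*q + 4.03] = 3.46*q - 0.67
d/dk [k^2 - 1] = 2*k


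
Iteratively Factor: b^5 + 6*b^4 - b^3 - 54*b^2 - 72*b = (b + 4)*(b^4 + 2*b^3 - 9*b^2 - 18*b) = (b + 2)*(b + 4)*(b^3 - 9*b) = (b - 3)*(b + 2)*(b + 4)*(b^2 + 3*b) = (b - 3)*(b + 2)*(b + 3)*(b + 4)*(b)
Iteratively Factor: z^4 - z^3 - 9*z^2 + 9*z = (z - 3)*(z^3 + 2*z^2 - 3*z) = (z - 3)*(z - 1)*(z^2 + 3*z) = z*(z - 3)*(z - 1)*(z + 3)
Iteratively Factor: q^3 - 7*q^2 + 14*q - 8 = (q - 4)*(q^2 - 3*q + 2) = (q - 4)*(q - 1)*(q - 2)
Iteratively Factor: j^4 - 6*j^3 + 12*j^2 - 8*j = (j - 2)*(j^3 - 4*j^2 + 4*j) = j*(j - 2)*(j^2 - 4*j + 4) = j*(j - 2)^2*(j - 2)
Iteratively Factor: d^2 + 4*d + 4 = (d + 2)*(d + 2)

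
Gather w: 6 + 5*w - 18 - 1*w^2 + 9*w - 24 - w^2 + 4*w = -2*w^2 + 18*w - 36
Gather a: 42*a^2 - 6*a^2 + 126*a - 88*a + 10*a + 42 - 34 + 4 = 36*a^2 + 48*a + 12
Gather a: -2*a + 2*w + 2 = -2*a + 2*w + 2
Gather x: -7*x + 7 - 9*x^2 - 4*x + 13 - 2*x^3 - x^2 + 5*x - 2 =-2*x^3 - 10*x^2 - 6*x + 18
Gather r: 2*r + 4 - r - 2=r + 2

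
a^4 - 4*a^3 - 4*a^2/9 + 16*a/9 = a*(a - 4)*(a - 2/3)*(a + 2/3)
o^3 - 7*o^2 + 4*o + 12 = (o - 6)*(o - 2)*(o + 1)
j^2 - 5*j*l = j*(j - 5*l)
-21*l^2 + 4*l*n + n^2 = (-3*l + n)*(7*l + n)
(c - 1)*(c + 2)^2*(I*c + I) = I*c^4 + 4*I*c^3 + 3*I*c^2 - 4*I*c - 4*I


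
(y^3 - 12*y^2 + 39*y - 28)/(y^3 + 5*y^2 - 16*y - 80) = (y^2 - 8*y + 7)/(y^2 + 9*y + 20)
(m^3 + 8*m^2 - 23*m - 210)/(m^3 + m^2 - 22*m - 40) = (m^2 + 13*m + 42)/(m^2 + 6*m + 8)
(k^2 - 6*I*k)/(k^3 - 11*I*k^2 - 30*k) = 1/(k - 5*I)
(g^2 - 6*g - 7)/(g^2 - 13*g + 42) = (g + 1)/(g - 6)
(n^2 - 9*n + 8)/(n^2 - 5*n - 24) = (n - 1)/(n + 3)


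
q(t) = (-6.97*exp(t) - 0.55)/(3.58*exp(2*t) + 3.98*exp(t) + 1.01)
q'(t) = (-6.97*exp(t) - 0.55)*(-7.16*exp(2*t) - 3.98*exp(t))/(3.58*exp(2*t) + 3.98*exp(t) + 1.01)^2 - 6.97*exp(t)/(3.58*exp(2*t) + 3.98*exp(t) + 1.01) = (24.9526*exp(2*t) + 3.938*exp(t) - 4.8507)*exp(t)/(12.8164*exp(4*t) + 28.4968*exp(3*t) + 23.072*exp(2*t) + 8.0396*exp(t) + 1.0201)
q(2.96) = -0.10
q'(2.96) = 0.09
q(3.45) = -0.06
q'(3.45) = 0.06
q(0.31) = -0.77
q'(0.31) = 0.37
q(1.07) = -0.48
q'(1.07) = 0.34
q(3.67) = -0.05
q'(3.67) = 0.05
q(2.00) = -0.23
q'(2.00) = 0.20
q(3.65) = -0.05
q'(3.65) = 0.05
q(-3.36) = -0.69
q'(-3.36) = -0.12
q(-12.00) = -0.54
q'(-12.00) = 0.00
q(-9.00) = -0.55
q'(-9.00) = 0.00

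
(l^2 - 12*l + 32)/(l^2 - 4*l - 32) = (l - 4)/(l + 4)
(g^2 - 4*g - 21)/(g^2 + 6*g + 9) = (g - 7)/(g + 3)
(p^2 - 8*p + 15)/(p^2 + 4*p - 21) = (p - 5)/(p + 7)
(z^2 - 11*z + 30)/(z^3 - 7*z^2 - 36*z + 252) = (z - 5)/(z^2 - z - 42)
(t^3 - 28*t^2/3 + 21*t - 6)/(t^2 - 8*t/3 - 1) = (3*t^2 - 19*t + 6)/(3*t + 1)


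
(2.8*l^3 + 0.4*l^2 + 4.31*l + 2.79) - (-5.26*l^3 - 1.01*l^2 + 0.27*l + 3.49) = 8.06*l^3 + 1.41*l^2 + 4.04*l - 0.7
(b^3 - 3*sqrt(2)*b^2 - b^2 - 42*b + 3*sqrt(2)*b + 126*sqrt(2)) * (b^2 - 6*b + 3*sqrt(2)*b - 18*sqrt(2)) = b^5 - 7*b^4 - 54*b^3 + 378*b^2 + 648*b - 4536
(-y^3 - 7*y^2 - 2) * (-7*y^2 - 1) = 7*y^5 + 49*y^4 + y^3 + 21*y^2 + 2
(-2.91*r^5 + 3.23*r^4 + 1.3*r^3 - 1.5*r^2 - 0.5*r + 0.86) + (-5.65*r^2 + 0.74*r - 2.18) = -2.91*r^5 + 3.23*r^4 + 1.3*r^3 - 7.15*r^2 + 0.24*r - 1.32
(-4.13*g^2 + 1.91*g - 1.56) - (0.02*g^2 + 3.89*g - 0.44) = -4.15*g^2 - 1.98*g - 1.12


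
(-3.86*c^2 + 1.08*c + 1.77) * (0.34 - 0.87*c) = 3.3582*c^3 - 2.252*c^2 - 1.1727*c + 0.6018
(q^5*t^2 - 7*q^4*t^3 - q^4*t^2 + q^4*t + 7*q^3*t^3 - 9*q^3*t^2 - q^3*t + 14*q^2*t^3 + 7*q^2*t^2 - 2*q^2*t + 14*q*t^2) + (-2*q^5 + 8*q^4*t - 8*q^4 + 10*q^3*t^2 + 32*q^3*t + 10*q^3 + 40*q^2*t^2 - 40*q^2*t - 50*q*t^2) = q^5*t^2 - 2*q^5 - 7*q^4*t^3 - q^4*t^2 + 9*q^4*t - 8*q^4 + 7*q^3*t^3 + q^3*t^2 + 31*q^3*t + 10*q^3 + 14*q^2*t^3 + 47*q^2*t^2 - 42*q^2*t - 36*q*t^2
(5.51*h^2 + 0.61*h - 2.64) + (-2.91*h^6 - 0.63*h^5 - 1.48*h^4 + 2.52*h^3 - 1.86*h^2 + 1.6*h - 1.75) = -2.91*h^6 - 0.63*h^5 - 1.48*h^4 + 2.52*h^3 + 3.65*h^2 + 2.21*h - 4.39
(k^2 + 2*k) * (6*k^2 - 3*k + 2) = 6*k^4 + 9*k^3 - 4*k^2 + 4*k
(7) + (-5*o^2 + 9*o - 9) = -5*o^2 + 9*o - 2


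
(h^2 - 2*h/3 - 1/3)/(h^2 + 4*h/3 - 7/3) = (3*h + 1)/(3*h + 7)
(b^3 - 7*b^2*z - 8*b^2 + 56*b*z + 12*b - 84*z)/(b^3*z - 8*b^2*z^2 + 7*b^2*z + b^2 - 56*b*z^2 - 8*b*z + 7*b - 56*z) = (b^3 - 7*b^2*z - 8*b^2 + 56*b*z + 12*b - 84*z)/(b^3*z - 8*b^2*z^2 + 7*b^2*z + b^2 - 56*b*z^2 - 8*b*z + 7*b - 56*z)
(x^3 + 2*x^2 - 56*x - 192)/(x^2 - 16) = (x^2 - 2*x - 48)/(x - 4)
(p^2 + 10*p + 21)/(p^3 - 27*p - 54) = (p + 7)/(p^2 - 3*p - 18)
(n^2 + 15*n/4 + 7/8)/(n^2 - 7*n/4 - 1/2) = (n + 7/2)/(n - 2)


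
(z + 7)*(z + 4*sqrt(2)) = z^2 + 4*sqrt(2)*z + 7*z + 28*sqrt(2)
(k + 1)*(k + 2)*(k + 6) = k^3 + 9*k^2 + 20*k + 12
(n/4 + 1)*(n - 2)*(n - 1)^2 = n^4/4 - 11*n^2/4 + 9*n/2 - 2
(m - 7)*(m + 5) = m^2 - 2*m - 35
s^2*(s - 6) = s^3 - 6*s^2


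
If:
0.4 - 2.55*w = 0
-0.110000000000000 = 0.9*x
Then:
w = 0.16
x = -0.12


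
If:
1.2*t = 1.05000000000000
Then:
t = 0.88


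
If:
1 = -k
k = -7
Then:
No Solution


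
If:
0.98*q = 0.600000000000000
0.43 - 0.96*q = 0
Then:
No Solution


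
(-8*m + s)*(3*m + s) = -24*m^2 - 5*m*s + s^2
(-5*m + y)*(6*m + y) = -30*m^2 + m*y + y^2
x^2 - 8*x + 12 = (x - 6)*(x - 2)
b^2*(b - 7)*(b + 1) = b^4 - 6*b^3 - 7*b^2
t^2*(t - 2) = t^3 - 2*t^2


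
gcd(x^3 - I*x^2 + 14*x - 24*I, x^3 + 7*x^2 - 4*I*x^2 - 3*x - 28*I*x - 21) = x - 3*I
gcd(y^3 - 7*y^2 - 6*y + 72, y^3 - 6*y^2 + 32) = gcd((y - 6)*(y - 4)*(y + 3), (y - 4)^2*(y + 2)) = y - 4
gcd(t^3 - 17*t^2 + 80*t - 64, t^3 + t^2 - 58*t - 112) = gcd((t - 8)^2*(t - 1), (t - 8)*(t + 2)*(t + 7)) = t - 8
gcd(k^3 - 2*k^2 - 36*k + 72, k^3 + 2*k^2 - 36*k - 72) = k^2 - 36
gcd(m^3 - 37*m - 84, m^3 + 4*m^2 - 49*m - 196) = m^2 - 3*m - 28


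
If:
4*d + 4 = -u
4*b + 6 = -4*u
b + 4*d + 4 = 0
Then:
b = -3/4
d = -13/16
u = -3/4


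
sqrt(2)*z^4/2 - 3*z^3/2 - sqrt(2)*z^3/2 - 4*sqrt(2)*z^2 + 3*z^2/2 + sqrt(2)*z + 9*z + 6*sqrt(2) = (z - 3)*(z + 2)*(z - 2*sqrt(2))*(sqrt(2)*z/2 + 1/2)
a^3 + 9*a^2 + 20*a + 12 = (a + 1)*(a + 2)*(a + 6)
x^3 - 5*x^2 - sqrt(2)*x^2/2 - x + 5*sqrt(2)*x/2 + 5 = (x - 5)*(x - sqrt(2))*(x + sqrt(2)/2)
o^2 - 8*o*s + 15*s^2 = (o - 5*s)*(o - 3*s)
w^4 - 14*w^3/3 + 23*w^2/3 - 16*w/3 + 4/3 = (w - 2)*(w - 1)^2*(w - 2/3)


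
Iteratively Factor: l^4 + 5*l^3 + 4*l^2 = (l)*(l^3 + 5*l^2 + 4*l) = l*(l + 4)*(l^2 + l) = l^2*(l + 4)*(l + 1)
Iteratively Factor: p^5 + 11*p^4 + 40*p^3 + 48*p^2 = (p + 3)*(p^4 + 8*p^3 + 16*p^2) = p*(p + 3)*(p^3 + 8*p^2 + 16*p) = p*(p + 3)*(p + 4)*(p^2 + 4*p) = p^2*(p + 3)*(p + 4)*(p + 4)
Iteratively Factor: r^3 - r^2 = (r)*(r^2 - r) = r*(r - 1)*(r)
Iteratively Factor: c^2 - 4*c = (c)*(c - 4)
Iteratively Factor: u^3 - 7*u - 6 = (u - 3)*(u^2 + 3*u + 2) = (u - 3)*(u + 2)*(u + 1)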